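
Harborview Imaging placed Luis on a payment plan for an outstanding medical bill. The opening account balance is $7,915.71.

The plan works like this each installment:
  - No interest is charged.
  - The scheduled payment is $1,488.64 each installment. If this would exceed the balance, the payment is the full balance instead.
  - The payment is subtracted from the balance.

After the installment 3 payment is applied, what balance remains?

$3,449.79

Installment 1: opening $7,915.71; payment $1,488.64; balance $6,427.07
Installment 2: opening $6,427.07; payment $1,488.64; balance $4,938.43
Installment 3: opening $4,938.43; payment $1,488.64; balance $3,449.79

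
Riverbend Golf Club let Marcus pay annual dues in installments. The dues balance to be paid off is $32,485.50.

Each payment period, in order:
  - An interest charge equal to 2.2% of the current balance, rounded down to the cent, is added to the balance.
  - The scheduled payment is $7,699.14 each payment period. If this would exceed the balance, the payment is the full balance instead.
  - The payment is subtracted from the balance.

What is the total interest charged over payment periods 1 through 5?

$2,002.63

# | Opening | Interest | Payment | End bal
1 | $32,485.50 | $714.68 | $7,699.14 | $25,501.04
2 | $25,501.04 | $561.02 | $7,699.14 | $18,362.92
3 | $18,362.92 | $403.98 | $7,699.14 | $11,067.76
4 | $11,067.76 | $243.49 | $7,699.14 | $3,612.11
5 | $3,612.11 | $79.46 | $3,691.57 | $0.00
Total interest: $714.68 + $561.02 + $403.98 + $243.49 + $79.46 = $2,002.63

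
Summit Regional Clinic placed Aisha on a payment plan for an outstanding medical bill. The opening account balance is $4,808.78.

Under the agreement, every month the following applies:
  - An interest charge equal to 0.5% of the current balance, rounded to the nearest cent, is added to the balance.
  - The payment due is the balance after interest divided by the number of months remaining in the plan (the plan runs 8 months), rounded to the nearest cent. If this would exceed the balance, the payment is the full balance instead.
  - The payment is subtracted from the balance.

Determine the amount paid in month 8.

$625.56

# | Opening | Interest | Payment | End bal
1 | $4,808.78 | $24.04 | $604.10 | $4,228.72
2 | $4,228.72 | $21.14 | $607.12 | $3,642.74
3 | $3,642.74 | $18.21 | $610.16 | $3,050.79
4 | $3,050.79 | $15.25 | $613.21 | $2,452.83
5 | $2,452.83 | $12.26 | $616.27 | $1,848.82
6 | $1,848.82 | $9.24 | $619.35 | $1,238.71
7 | $1,238.71 | $6.19 | $622.45 | $622.45
8 | $622.45 | $3.11 | $625.56 | $0.00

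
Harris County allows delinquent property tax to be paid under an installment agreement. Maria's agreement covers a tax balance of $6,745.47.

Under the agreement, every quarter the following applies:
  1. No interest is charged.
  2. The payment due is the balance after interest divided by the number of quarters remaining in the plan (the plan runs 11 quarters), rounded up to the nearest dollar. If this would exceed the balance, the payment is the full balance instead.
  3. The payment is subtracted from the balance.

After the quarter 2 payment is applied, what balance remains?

$5,517.47

Quarter 1: opening $6,745.47; payment $614.00; balance $6,131.47
Quarter 2: opening $6,131.47; payment $614.00; balance $5,517.47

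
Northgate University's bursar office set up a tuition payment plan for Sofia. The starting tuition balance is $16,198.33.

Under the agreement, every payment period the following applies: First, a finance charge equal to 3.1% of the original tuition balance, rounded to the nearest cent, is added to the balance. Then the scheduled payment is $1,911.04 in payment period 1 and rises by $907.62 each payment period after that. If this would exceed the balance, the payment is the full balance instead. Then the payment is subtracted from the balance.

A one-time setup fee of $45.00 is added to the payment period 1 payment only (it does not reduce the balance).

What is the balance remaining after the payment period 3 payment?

Payment period 1: opening $16,198.33; interest $502.15 → $16,700.48; payment $1,911.04 (+ $45.00 fee); balance $14,789.44
Payment period 2: opening $14,789.44; interest $502.15 → $15,291.59; payment $2,818.66; balance $12,472.93
Payment period 3: opening $12,472.93; interest $502.15 → $12,975.08; payment $3,726.28; balance $9,248.80

$9,248.80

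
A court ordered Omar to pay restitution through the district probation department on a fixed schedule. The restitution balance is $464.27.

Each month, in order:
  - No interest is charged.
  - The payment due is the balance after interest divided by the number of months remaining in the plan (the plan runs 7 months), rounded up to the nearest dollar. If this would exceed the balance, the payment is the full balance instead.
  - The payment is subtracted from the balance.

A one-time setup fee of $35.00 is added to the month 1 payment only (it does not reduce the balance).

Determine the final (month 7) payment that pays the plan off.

$65.27

# | Opening | Payment | Fee | End bal
1 | $464.27 | $67.00 | $35.00 | $397.27
2 | $397.27 | $67.00 | — | $330.27
3 | $330.27 | $67.00 | — | $263.27
4 | $263.27 | $66.00 | — | $197.27
5 | $197.27 | $66.00 | — | $131.27
6 | $131.27 | $66.00 | — | $65.27
7 | $65.27 | $65.27 | — | $0.00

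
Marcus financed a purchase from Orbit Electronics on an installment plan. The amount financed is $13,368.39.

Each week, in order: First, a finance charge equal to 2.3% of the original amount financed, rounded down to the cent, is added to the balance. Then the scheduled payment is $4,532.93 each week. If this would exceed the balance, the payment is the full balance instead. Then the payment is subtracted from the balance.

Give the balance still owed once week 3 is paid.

$692.01

Week 1: $13,368.39 +$307.47 interest = $13,675.86; pay $4,532.93 → $9,142.93
Week 2: $9,142.93 +$307.47 interest = $9,450.40; pay $4,532.93 → $4,917.47
Week 3: $4,917.47 +$307.47 interest = $5,224.94; pay $4,532.93 → $692.01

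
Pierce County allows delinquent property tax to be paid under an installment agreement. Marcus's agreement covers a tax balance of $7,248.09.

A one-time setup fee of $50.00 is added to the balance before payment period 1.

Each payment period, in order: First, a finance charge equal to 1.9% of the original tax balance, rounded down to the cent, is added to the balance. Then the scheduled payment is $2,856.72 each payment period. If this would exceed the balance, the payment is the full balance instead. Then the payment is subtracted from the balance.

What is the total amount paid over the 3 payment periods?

Payment period 1: opening $7,298.09; interest $137.71 → $7,435.80; payment $2,856.72; balance $4,579.08
Payment period 2: opening $4,579.08; interest $137.71 → $4,716.79; payment $2,856.72; balance $1,860.07
Payment period 3: opening $1,860.07; interest $137.71 → $1,997.78; payment $1,997.78; balance $0.00
Total paid: $7,711.22

$7,711.22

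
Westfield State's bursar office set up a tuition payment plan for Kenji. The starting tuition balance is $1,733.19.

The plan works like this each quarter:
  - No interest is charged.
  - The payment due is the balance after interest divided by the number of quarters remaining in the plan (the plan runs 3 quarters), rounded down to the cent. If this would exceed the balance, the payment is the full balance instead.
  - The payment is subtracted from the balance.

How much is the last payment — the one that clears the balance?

$577.73

Quarter 1: opening $1,733.19; payment $577.73; balance $1,155.46
Quarter 2: opening $1,155.46; payment $577.73; balance $577.73
Quarter 3: opening $577.73; payment $577.73; balance $0.00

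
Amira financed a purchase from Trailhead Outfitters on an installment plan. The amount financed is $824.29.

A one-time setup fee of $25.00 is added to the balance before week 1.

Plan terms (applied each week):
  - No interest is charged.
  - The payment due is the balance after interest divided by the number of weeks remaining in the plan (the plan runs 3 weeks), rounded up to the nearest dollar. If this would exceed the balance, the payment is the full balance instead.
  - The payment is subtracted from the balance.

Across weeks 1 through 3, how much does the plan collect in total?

$849.29

Week 1: opening $849.29; payment $284.00; balance $565.29
Week 2: opening $565.29; payment $283.00; balance $282.29
Week 3: opening $282.29; payment $282.29; balance $0.00
Total paid: $849.29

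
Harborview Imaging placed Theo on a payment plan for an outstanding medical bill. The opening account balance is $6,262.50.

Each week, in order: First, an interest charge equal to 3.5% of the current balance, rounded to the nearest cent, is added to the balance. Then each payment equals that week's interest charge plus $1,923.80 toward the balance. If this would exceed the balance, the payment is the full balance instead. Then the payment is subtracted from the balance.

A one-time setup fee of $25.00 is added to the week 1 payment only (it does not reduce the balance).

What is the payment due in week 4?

Week 1: opening $6,262.50; interest $219.19 → $6,481.69; payment $2,142.99 (+ $25.00 fee); balance $4,338.70
Week 2: opening $4,338.70; interest $151.85 → $4,490.55; payment $2,075.65; balance $2,414.90
Week 3: opening $2,414.90; interest $84.52 → $2,499.42; payment $2,008.32; balance $491.10
Week 4: opening $491.10; interest $17.19 → $508.29; payment $508.29; balance $0.00

$508.29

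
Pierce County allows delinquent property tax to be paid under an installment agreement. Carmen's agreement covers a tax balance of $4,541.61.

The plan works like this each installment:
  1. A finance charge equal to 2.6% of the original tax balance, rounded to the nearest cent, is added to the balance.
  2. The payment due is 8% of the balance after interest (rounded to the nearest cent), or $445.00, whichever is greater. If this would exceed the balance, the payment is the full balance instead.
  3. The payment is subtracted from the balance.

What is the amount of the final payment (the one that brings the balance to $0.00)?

Installment 1: opening $4,541.61; interest $118.08 → $4,659.69; payment $445.00; balance $4,214.69
Installment 2: opening $4,214.69; interest $118.08 → $4,332.77; payment $445.00; balance $3,887.77
Installment 3: opening $3,887.77; interest $118.08 → $4,005.85; payment $445.00; balance $3,560.85
Installment 4: opening $3,560.85; interest $118.08 → $3,678.93; payment $445.00; balance $3,233.93
Installment 5: opening $3,233.93; interest $118.08 → $3,352.01; payment $445.00; balance $2,907.01
Installment 6: opening $2,907.01; interest $118.08 → $3,025.09; payment $445.00; balance $2,580.09
Installment 7: opening $2,580.09; interest $118.08 → $2,698.17; payment $445.00; balance $2,253.17
Installment 8: opening $2,253.17; interest $118.08 → $2,371.25; payment $445.00; balance $1,926.25
Installment 9: opening $1,926.25; interest $118.08 → $2,044.33; payment $445.00; balance $1,599.33
Installment 10: opening $1,599.33; interest $118.08 → $1,717.41; payment $445.00; balance $1,272.41
Installment 11: opening $1,272.41; interest $118.08 → $1,390.49; payment $445.00; balance $945.49
Installment 12: opening $945.49; interest $118.08 → $1,063.57; payment $445.00; balance $618.57
Installment 13: opening $618.57; interest $118.08 → $736.65; payment $445.00; balance $291.65
Installment 14: opening $291.65; interest $118.08 → $409.73; payment $409.73; balance $0.00

$409.73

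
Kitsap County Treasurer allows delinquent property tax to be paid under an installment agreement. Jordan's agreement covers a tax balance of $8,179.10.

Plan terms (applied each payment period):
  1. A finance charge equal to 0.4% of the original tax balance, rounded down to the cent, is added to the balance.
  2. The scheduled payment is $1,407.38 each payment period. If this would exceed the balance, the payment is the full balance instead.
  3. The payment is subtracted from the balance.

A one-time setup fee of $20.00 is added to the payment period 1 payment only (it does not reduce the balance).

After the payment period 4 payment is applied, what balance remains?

$2,680.42

Payment period 1: opening $8,179.10; interest $32.71 → $8,211.81; payment $1,407.38 (+ $20.00 fee); balance $6,804.43
Payment period 2: opening $6,804.43; interest $32.71 → $6,837.14; payment $1,407.38; balance $5,429.76
Payment period 3: opening $5,429.76; interest $32.71 → $5,462.47; payment $1,407.38; balance $4,055.09
Payment period 4: opening $4,055.09; interest $32.71 → $4,087.80; payment $1,407.38; balance $2,680.42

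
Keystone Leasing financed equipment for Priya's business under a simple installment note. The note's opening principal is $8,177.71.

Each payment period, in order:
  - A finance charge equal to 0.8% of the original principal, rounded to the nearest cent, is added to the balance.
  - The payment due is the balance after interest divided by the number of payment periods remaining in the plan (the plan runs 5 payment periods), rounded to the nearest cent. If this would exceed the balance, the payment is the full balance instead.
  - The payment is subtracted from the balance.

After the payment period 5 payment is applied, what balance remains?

$0.00

Payment period 1: $8,177.71 +$65.42 interest = $8,243.13; pay $1,648.63 → $6,594.50
Payment period 2: $6,594.50 +$65.42 interest = $6,659.92; pay $1,664.98 → $4,994.94
Payment period 3: $4,994.94 +$65.42 interest = $5,060.36; pay $1,686.79 → $3,373.57
Payment period 4: $3,373.57 +$65.42 interest = $3,438.99; pay $1,719.50 → $1,719.49
Payment period 5: $1,719.49 +$65.42 interest = $1,784.91; pay $1,784.91 → $0.00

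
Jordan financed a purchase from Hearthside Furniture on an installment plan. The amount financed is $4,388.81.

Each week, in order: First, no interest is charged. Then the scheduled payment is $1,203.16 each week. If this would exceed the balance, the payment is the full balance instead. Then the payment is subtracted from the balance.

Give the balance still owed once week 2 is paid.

$1,982.49

# | Opening | Payment | End bal
1 | $4,388.81 | $1,203.16 | $3,185.65
2 | $3,185.65 | $1,203.16 | $1,982.49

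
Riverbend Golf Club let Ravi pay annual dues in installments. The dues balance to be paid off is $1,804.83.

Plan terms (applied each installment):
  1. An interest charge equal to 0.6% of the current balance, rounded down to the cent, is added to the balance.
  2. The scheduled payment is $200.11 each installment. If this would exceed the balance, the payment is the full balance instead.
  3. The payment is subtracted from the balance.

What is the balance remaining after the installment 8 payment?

$258.37

Installment 1: opening $1,804.83; interest $10.82 → $1,815.65; payment $200.11; balance $1,615.54
Installment 2: opening $1,615.54; interest $9.69 → $1,625.23; payment $200.11; balance $1,425.12
Installment 3: opening $1,425.12; interest $8.55 → $1,433.67; payment $200.11; balance $1,233.56
Installment 4: opening $1,233.56; interest $7.40 → $1,240.96; payment $200.11; balance $1,040.85
Installment 5: opening $1,040.85; interest $6.24 → $1,047.09; payment $200.11; balance $846.98
Installment 6: opening $846.98; interest $5.08 → $852.06; payment $200.11; balance $651.95
Installment 7: opening $651.95; interest $3.91 → $655.86; payment $200.11; balance $455.75
Installment 8: opening $455.75; interest $2.73 → $458.48; payment $200.11; balance $258.37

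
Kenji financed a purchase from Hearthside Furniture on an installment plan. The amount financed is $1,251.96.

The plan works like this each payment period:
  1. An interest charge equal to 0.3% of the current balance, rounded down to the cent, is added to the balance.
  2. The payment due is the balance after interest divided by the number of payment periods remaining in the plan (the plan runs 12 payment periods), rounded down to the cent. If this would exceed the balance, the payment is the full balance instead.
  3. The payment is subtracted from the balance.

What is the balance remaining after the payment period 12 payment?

$0.00

# | Opening | Interest | Payment | End bal
1 | $1,251.96 | $3.75 | $104.64 | $1,151.07
2 | $1,151.07 | $3.45 | $104.95 | $1,049.57
3 | $1,049.57 | $3.14 | $105.27 | $947.44
4 | $947.44 | $2.84 | $105.58 | $844.70
5 | $844.70 | $2.53 | $105.90 | $741.33
6 | $741.33 | $2.22 | $106.22 | $637.33
7 | $637.33 | $1.91 | $106.54 | $532.70
8 | $532.70 | $1.59 | $106.85 | $427.44
9 | $427.44 | $1.28 | $107.18 | $321.54
10 | $321.54 | $0.96 | $107.50 | $215.00
11 | $215.00 | $0.64 | $107.82 | $107.82
12 | $107.82 | $0.32 | $108.14 | $0.00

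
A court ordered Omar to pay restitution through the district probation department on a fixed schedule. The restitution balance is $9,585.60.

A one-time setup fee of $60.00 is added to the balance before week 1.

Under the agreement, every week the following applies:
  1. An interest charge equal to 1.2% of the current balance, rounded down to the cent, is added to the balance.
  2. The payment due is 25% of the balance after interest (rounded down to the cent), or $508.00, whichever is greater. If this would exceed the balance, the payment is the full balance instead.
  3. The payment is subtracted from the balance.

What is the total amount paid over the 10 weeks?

$10,087.24

# | Opening | Interest | Payment | End bal
1 | $9,645.60 | $115.74 | $2,440.33 | $7,321.01
2 | $7,321.01 | $87.85 | $1,852.21 | $5,556.65
3 | $5,556.65 | $66.67 | $1,405.83 | $4,217.49
4 | $4,217.49 | $50.60 | $1,067.02 | $3,201.07
5 | $3,201.07 | $38.41 | $809.87 | $2,429.61
6 | $2,429.61 | $29.15 | $614.69 | $1,844.07
7 | $1,844.07 | $22.12 | $508.00 | $1,358.19
8 | $1,358.19 | $16.29 | $508.00 | $866.48
9 | $866.48 | $10.39 | $508.00 | $368.87
10 | $368.87 | $4.42 | $373.29 | $0.00
Total paid: $10,087.24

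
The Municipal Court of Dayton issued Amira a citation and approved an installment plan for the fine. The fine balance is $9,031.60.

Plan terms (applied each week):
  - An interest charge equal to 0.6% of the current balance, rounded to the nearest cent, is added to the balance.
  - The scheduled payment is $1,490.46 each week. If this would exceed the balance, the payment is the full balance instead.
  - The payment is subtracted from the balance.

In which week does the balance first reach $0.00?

7

# | Opening | Interest | Payment | End bal
1 | $9,031.60 | $54.19 | $1,490.46 | $7,595.33
2 | $7,595.33 | $45.57 | $1,490.46 | $6,150.44
3 | $6,150.44 | $36.90 | $1,490.46 | $4,696.88
4 | $4,696.88 | $28.18 | $1,490.46 | $3,234.60
5 | $3,234.60 | $19.41 | $1,490.46 | $1,763.55
6 | $1,763.55 | $10.58 | $1,490.46 | $283.67
7 | $283.67 | $1.70 | $285.37 | $0.00
Balance reaches $0.00 in week 7.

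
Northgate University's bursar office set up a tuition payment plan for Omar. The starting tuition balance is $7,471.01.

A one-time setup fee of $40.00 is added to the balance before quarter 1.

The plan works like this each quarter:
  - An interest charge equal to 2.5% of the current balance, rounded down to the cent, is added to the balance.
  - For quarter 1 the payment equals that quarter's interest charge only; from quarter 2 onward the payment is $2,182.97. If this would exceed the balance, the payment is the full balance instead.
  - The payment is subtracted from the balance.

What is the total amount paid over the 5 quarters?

Quarter 1: opening $7,511.01; interest $187.77 → $7,698.78; payment $187.77; balance $7,511.01
Quarter 2: opening $7,511.01; interest $187.77 → $7,698.78; payment $2,182.97; balance $5,515.81
Quarter 3: opening $5,515.81; interest $137.89 → $5,653.70; payment $2,182.97; balance $3,470.73
Quarter 4: opening $3,470.73; interest $86.76 → $3,557.49; payment $2,182.97; balance $1,374.52
Quarter 5: opening $1,374.52; interest $34.36 → $1,408.88; payment $1,408.88; balance $0.00
Total paid: $8,145.56

$8,145.56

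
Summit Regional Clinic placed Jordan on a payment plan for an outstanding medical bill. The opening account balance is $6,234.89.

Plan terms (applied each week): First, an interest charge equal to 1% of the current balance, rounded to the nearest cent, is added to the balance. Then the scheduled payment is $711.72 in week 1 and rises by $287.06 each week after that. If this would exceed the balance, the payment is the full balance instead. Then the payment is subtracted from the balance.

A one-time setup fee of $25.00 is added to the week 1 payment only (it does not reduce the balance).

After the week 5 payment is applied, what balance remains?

$23.00

Week 1: opening $6,234.89; interest $62.35 → $6,297.24; payment $711.72 (+ $25.00 fee); balance $5,585.52
Week 2: opening $5,585.52; interest $55.86 → $5,641.38; payment $998.78; balance $4,642.60
Week 3: opening $4,642.60; interest $46.43 → $4,689.03; payment $1,285.84; balance $3,403.19
Week 4: opening $3,403.19; interest $34.03 → $3,437.22; payment $1,572.90; balance $1,864.32
Week 5: opening $1,864.32; interest $18.64 → $1,882.96; payment $1,859.96; balance $23.00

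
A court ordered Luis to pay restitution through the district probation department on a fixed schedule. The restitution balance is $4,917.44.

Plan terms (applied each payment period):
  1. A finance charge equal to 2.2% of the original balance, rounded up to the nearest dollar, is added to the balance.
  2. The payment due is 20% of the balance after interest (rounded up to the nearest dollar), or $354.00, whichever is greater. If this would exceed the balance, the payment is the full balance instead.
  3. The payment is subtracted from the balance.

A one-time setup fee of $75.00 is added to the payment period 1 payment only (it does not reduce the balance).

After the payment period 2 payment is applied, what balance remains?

Payment period 1: opening $4,917.44; interest $109.00 → $5,026.44; payment $1,006.00 (+ $75.00 fee); balance $4,020.44
Payment period 2: opening $4,020.44; interest $109.00 → $4,129.44; payment $826.00; balance $3,303.44

$3,303.44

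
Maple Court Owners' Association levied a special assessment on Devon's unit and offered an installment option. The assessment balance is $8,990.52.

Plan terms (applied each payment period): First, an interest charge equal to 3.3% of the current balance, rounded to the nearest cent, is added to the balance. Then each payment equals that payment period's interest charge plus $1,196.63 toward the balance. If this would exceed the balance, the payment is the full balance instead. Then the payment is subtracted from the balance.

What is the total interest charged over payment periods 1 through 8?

Payment period 1: opening $8,990.52; interest $296.69 → $9,287.21; payment $1,493.32; balance $7,793.89
Payment period 2: opening $7,793.89; interest $257.20 → $8,051.09; payment $1,453.83; balance $6,597.26
Payment period 3: opening $6,597.26; interest $217.71 → $6,814.97; payment $1,414.34; balance $5,400.63
Payment period 4: opening $5,400.63; interest $178.22 → $5,578.85; payment $1,374.85; balance $4,204.00
Payment period 5: opening $4,204.00; interest $138.73 → $4,342.73; payment $1,335.36; balance $3,007.37
Payment period 6: opening $3,007.37; interest $99.24 → $3,106.61; payment $1,295.87; balance $1,810.74
Payment period 7: opening $1,810.74; interest $59.75 → $1,870.49; payment $1,256.38; balance $614.11
Payment period 8: opening $614.11; interest $20.27 → $634.38; payment $634.38; balance $0.00
Total interest: $296.69 + $257.20 + $217.71 + $178.22 + $138.73 + $99.24 + $59.75 + $20.27 = $1,267.81

$1,267.81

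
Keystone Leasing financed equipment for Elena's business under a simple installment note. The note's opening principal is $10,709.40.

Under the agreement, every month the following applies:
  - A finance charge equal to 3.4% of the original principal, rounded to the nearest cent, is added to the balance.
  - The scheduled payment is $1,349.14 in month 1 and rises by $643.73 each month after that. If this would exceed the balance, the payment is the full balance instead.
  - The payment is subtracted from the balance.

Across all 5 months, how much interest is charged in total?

$1,820.60

Month 1: $10,709.40 +$364.12 interest = $11,073.52; pay $1,349.14 → $9,724.38
Month 2: $9,724.38 +$364.12 interest = $10,088.50; pay $1,992.87 → $8,095.63
Month 3: $8,095.63 +$364.12 interest = $8,459.75; pay $2,636.60 → $5,823.15
Month 4: $5,823.15 +$364.12 interest = $6,187.27; pay $3,280.33 → $2,906.94
Month 5: $2,906.94 +$364.12 interest = $3,271.06; pay $3,271.06 → $0.00
Total interest: $364.12 + $364.12 + $364.12 + $364.12 + $364.12 = $1,820.60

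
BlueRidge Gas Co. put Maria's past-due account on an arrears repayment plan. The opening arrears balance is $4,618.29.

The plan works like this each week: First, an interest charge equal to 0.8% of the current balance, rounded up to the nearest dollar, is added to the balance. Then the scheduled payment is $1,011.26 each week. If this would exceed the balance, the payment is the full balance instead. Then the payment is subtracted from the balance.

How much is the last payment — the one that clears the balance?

$682.25

Week 1: opening $4,618.29; interest $37.00 → $4,655.29; payment $1,011.26; balance $3,644.03
Week 2: opening $3,644.03; interest $30.00 → $3,674.03; payment $1,011.26; balance $2,662.77
Week 3: opening $2,662.77; interest $22.00 → $2,684.77; payment $1,011.26; balance $1,673.51
Week 4: opening $1,673.51; interest $14.00 → $1,687.51; payment $1,011.26; balance $676.25
Week 5: opening $676.25; interest $6.00 → $682.25; payment $682.25; balance $0.00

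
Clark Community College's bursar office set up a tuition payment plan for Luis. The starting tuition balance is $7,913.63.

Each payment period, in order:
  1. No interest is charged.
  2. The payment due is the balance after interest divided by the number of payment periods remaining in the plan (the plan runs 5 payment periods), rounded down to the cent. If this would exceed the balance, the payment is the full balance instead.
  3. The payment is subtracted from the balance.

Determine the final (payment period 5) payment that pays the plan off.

$1,582.73

# | Opening | Payment | End bal
1 | $7,913.63 | $1,582.72 | $6,330.91
2 | $6,330.91 | $1,582.72 | $4,748.19
3 | $4,748.19 | $1,582.73 | $3,165.46
4 | $3,165.46 | $1,582.73 | $1,582.73
5 | $1,582.73 | $1,582.73 | $0.00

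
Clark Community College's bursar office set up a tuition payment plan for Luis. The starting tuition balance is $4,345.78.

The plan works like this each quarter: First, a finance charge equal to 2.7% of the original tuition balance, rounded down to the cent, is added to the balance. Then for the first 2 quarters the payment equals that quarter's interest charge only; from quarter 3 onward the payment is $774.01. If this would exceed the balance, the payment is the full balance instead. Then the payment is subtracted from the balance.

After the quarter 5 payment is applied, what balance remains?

Quarter 1: opening $4,345.78; interest $117.33 → $4,463.11; payment $117.33; balance $4,345.78
Quarter 2: opening $4,345.78; interest $117.33 → $4,463.11; payment $117.33; balance $4,345.78
Quarter 3: opening $4,345.78; interest $117.33 → $4,463.11; payment $774.01; balance $3,689.10
Quarter 4: opening $3,689.10; interest $117.33 → $3,806.43; payment $774.01; balance $3,032.42
Quarter 5: opening $3,032.42; interest $117.33 → $3,149.75; payment $774.01; balance $2,375.74

$2,375.74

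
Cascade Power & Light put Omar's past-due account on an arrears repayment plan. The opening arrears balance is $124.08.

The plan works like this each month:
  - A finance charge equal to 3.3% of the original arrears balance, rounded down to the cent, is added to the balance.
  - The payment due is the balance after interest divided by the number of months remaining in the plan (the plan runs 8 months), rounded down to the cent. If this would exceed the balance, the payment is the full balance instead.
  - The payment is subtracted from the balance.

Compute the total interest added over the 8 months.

# | Opening | Interest | Payment | End bal
1 | $124.08 | $4.09 | $16.02 | $112.15
2 | $112.15 | $4.09 | $16.60 | $99.64
3 | $99.64 | $4.09 | $17.28 | $86.45
4 | $86.45 | $4.09 | $18.10 | $72.44
5 | $72.44 | $4.09 | $19.13 | $57.40
6 | $57.40 | $4.09 | $20.49 | $41.00
7 | $41.00 | $4.09 | $22.54 | $22.55
8 | $22.55 | $4.09 | $26.64 | $0.00
Total interest: $4.09 + $4.09 + $4.09 + $4.09 + $4.09 + $4.09 + $4.09 + $4.09 = $32.72

$32.72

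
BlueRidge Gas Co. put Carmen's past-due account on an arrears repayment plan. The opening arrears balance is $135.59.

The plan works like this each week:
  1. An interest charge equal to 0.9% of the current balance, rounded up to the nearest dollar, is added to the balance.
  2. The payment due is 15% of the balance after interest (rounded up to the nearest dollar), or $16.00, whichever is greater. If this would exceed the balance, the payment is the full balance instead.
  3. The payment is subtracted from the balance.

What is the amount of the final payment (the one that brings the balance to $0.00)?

$11.59

Week 1: opening $135.59; interest $2.00 → $137.59; payment $21.00; balance $116.59
Week 2: opening $116.59; interest $2.00 → $118.59; payment $18.00; balance $100.59
Week 3: opening $100.59; interest $1.00 → $101.59; payment $16.00; balance $85.59
Week 4: opening $85.59; interest $1.00 → $86.59; payment $16.00; balance $70.59
Week 5: opening $70.59; interest $1.00 → $71.59; payment $16.00; balance $55.59
Week 6: opening $55.59; interest $1.00 → $56.59; payment $16.00; balance $40.59
Week 7: opening $40.59; interest $1.00 → $41.59; payment $16.00; balance $25.59
Week 8: opening $25.59; interest $1.00 → $26.59; payment $16.00; balance $10.59
Week 9: opening $10.59; interest $1.00 → $11.59; payment $11.59; balance $0.00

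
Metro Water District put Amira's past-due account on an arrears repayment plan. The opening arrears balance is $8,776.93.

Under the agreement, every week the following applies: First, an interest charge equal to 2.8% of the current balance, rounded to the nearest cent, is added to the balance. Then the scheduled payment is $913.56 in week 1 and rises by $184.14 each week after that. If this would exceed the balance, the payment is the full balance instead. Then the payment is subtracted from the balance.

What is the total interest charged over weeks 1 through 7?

$1,123.16

Week 1: opening $8,776.93; interest $245.75 → $9,022.68; payment $913.56; balance $8,109.12
Week 2: opening $8,109.12; interest $227.06 → $8,336.18; payment $1,097.70; balance $7,238.48
Week 3: opening $7,238.48; interest $202.68 → $7,441.16; payment $1,281.84; balance $6,159.32
Week 4: opening $6,159.32; interest $172.46 → $6,331.78; payment $1,465.98; balance $4,865.80
Week 5: opening $4,865.80; interest $136.24 → $5,002.04; payment $1,650.12; balance $3,351.92
Week 6: opening $3,351.92; interest $93.85 → $3,445.77; payment $1,834.26; balance $1,611.51
Week 7: opening $1,611.51; interest $45.12 → $1,656.63; payment $1,656.63; balance $0.00
Total interest: $245.75 + $227.06 + $202.68 + $172.46 + $136.24 + $93.85 + $45.12 = $1,123.16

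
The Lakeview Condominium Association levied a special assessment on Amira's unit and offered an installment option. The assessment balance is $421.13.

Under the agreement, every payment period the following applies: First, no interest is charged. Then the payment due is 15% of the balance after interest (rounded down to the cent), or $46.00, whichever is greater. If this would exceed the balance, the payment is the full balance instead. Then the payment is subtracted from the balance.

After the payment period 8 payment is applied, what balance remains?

Payment period 1: $421.13 − $63.16 → $357.97
Payment period 2: $357.97 − $53.69 → $304.28
Payment period 3: $304.28 − $46.00 → $258.28
Payment period 4: $258.28 − $46.00 → $212.28
Payment period 5: $212.28 − $46.00 → $166.28
Payment period 6: $166.28 − $46.00 → $120.28
Payment period 7: $120.28 − $46.00 → $74.28
Payment period 8: $74.28 − $46.00 → $28.28

$28.28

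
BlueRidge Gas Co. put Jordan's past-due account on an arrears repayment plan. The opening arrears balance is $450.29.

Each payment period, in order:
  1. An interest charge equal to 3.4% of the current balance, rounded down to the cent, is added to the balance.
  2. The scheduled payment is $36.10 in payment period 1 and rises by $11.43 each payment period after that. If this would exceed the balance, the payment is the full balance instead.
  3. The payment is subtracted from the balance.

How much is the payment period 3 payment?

Payment period 1: $450.29 +$15.30 interest = $465.59; pay $36.10 → $429.49
Payment period 2: $429.49 +$14.60 interest = $444.09; pay $47.53 → $396.56
Payment period 3: $396.56 +$13.48 interest = $410.04; pay $58.96 → $351.08

$58.96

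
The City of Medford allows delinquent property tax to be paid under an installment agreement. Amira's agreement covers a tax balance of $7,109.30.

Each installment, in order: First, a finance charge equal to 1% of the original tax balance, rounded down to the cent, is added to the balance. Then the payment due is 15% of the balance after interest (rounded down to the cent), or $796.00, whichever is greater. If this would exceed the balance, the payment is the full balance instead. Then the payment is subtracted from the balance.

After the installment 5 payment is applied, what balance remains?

Installment 1: opening $7,109.30; interest $71.09 → $7,180.39; payment $1,077.05; balance $6,103.34
Installment 2: opening $6,103.34; interest $71.09 → $6,174.43; payment $926.16; balance $5,248.27
Installment 3: opening $5,248.27; interest $71.09 → $5,319.36; payment $797.90; balance $4,521.46
Installment 4: opening $4,521.46; interest $71.09 → $4,592.55; payment $796.00; balance $3,796.55
Installment 5: opening $3,796.55; interest $71.09 → $3,867.64; payment $796.00; balance $3,071.64

$3,071.64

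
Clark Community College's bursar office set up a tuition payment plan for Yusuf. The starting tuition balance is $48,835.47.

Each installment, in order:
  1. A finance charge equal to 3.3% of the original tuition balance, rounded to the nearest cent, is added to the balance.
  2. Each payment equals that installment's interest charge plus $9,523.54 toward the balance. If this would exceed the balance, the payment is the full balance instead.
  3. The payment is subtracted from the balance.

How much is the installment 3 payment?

$11,135.11

Installment 1: opening $48,835.47; interest $1,611.57 → $50,447.04; payment $11,135.11; balance $39,311.93
Installment 2: opening $39,311.93; interest $1,611.57 → $40,923.50; payment $11,135.11; balance $29,788.39
Installment 3: opening $29,788.39; interest $1,611.57 → $31,399.96; payment $11,135.11; balance $20,264.85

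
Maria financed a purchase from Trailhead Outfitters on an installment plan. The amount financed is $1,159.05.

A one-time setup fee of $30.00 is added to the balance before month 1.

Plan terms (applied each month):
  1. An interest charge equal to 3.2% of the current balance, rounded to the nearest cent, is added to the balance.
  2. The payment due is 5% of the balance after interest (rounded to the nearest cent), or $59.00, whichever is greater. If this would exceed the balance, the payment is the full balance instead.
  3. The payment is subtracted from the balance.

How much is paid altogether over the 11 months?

$652.51

Month 1: $1,189.05 +$38.05 interest = $1,227.10; pay $61.36 → $1,165.74
Month 2: $1,165.74 +$37.30 interest = $1,203.04; pay $60.15 → $1,142.89
Month 3: $1,142.89 +$36.57 interest = $1,179.46; pay $59.00 → $1,120.46
Month 4: $1,120.46 +$35.85 interest = $1,156.31; pay $59.00 → $1,097.31
Month 5: $1,097.31 +$35.11 interest = $1,132.42; pay $59.00 → $1,073.42
Month 6: $1,073.42 +$34.35 interest = $1,107.77; pay $59.00 → $1,048.77
Month 7: $1,048.77 +$33.56 interest = $1,082.33; pay $59.00 → $1,023.33
Month 8: $1,023.33 +$32.75 interest = $1,056.08; pay $59.00 → $997.08
Month 9: $997.08 +$31.91 interest = $1,028.99; pay $59.00 → $969.99
Month 10: $969.99 +$31.04 interest = $1,001.03; pay $59.00 → $942.03
Month 11: $942.03 +$30.14 interest = $972.17; pay $59.00 → $913.17
Total paid: $652.51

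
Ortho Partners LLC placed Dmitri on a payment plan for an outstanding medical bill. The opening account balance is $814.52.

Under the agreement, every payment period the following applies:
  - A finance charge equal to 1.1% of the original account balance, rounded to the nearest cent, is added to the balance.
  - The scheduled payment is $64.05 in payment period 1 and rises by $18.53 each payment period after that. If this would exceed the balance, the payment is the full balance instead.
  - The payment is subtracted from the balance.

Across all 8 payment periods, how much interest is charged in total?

$71.68

# | Opening | Interest | Payment | End bal
1 | $814.52 | $8.96 | $64.05 | $759.43
2 | $759.43 | $8.96 | $82.58 | $685.81
3 | $685.81 | $8.96 | $101.11 | $593.66
4 | $593.66 | $8.96 | $119.64 | $482.98
5 | $482.98 | $8.96 | $138.17 | $353.77
6 | $353.77 | $8.96 | $156.70 | $206.03
7 | $206.03 | $8.96 | $175.23 | $39.76
8 | $39.76 | $8.96 | $48.72 | $0.00
Total interest: $8.96 + $8.96 + $8.96 + $8.96 + $8.96 + $8.96 + $8.96 + $8.96 = $71.68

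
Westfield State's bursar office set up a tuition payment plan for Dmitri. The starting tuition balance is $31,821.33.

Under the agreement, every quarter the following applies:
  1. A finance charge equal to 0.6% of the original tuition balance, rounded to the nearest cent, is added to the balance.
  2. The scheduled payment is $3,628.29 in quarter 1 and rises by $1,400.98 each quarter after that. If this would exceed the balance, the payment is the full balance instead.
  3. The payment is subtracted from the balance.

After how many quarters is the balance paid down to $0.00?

Quarter 1: opening $31,821.33; interest $190.93 → $32,012.26; payment $3,628.29; balance $28,383.97
Quarter 2: opening $28,383.97; interest $190.93 → $28,574.90; payment $5,029.27; balance $23,545.63
Quarter 3: opening $23,545.63; interest $190.93 → $23,736.56; payment $6,430.25; balance $17,306.31
Quarter 4: opening $17,306.31; interest $190.93 → $17,497.24; payment $7,831.23; balance $9,666.01
Quarter 5: opening $9,666.01; interest $190.93 → $9,856.94; payment $9,232.21; balance $624.73
Quarter 6: opening $624.73; interest $190.93 → $815.66; payment $815.66; balance $0.00
Balance reaches $0.00 in quarter 6.

6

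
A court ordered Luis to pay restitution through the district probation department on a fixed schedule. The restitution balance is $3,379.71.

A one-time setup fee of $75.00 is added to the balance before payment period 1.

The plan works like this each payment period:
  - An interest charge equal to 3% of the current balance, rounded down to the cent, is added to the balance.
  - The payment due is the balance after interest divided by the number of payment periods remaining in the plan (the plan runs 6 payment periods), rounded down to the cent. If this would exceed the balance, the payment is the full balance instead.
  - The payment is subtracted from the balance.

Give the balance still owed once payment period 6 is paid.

$0.00

Payment period 1: $3,454.71 +$103.64 interest = $3,558.35; pay $593.05 → $2,965.30
Payment period 2: $2,965.30 +$88.95 interest = $3,054.25; pay $610.85 → $2,443.40
Payment period 3: $2,443.40 +$73.30 interest = $2,516.70; pay $629.17 → $1,887.53
Payment period 4: $1,887.53 +$56.62 interest = $1,944.15; pay $648.05 → $1,296.10
Payment period 5: $1,296.10 +$38.88 interest = $1,334.98; pay $667.49 → $667.49
Payment period 6: $667.49 +$20.02 interest = $687.51; pay $687.51 → $0.00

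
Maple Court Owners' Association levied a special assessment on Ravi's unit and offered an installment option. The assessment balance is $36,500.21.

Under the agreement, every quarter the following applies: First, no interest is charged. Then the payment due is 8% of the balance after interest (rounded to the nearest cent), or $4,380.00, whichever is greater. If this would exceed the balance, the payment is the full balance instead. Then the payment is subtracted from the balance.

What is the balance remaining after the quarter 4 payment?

Quarter 1: $36,500.21 − $4,380.00 → $32,120.21
Quarter 2: $32,120.21 − $4,380.00 → $27,740.21
Quarter 3: $27,740.21 − $4,380.00 → $23,360.21
Quarter 4: $23,360.21 − $4,380.00 → $18,980.21

$18,980.21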